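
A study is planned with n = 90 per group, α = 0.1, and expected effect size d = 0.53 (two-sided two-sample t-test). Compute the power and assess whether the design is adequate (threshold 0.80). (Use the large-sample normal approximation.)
Power ≈ 0.97; the study is adequately powered (power ≥ 0.80)

Power calculation (two-sample t-test, normal approximation):
z_β = d · √(n/2) - z_{α/2}
z_β = 0.53 · √(90/2) - 1.645
z_β = 0.53 · 6.708 - 1.645
z_β = 1.910

Power = Φ(z_β) = Φ(1.910) ≈ 0.972

Effect size d = 0.53 is medium by Cohen's convention (0.2/0.5/0.8).

Threshold: power ≥ 0.80 is conventionally adequate.
Power ≈ 0.97 → the study is adequately powered (power ≥ 0.80).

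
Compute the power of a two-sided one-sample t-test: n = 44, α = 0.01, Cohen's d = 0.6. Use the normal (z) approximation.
Power ≈ 0.92

Power calculation (one-sample t-test, normal approximation):
z_β = d · √n - z_{α/2}
z_β = 0.6 · √44 - 2.576
z_β = 0.6 · 6.633 - 2.576
z_β = 1.404

Power = Φ(z_β) = Φ(1.404) ≈ 0.920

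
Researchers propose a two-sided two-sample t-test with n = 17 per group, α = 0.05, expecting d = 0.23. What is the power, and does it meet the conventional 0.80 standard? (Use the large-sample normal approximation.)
Power ≈ 0.10; the study is underpowered (power < 0.80)

Power calculation (two-sample t-test, normal approximation):
z_β = d · √(n/2) - z_{α/2}
z_β = 0.23 · √(17/2) - 1.960
z_β = 0.23 · 2.915 - 1.960
z_β = -1.289

Power = Φ(z_β) = Φ(-1.289) ≈ 0.099

Effect size d = 0.23 is small by Cohen's convention (0.2/0.5/0.8).

Threshold: power ≥ 0.80 is conventionally adequate.
Power ≈ 0.10 → the study is underpowered (power < 0.80).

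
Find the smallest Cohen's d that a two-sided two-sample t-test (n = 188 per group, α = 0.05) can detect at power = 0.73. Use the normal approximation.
d ≈ 0.27

Minimum detectable effect (two-sample t-test, normal approximation):
d = (z_{α/2} + z_β) / √(n/2)
d = (1.960 + 0.613) / √(188/2)
d = 2.573 / 9.695
d ≈ 0.27

By Cohen's convention (0.2 small / 0.5 medium / 0.8 large): small effect.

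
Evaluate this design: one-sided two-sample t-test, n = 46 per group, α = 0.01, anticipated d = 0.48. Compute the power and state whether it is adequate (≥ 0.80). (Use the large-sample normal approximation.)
Power ≈ 0.49; the study is underpowered (power < 0.80)

Power calculation (two-sample t-test, normal approximation):
z_β = d · √(n/2) - z_α
z_β = 0.48 · √(46/2) - 2.326
z_β = 0.48 · 4.796 - 2.326
z_β = -0.024

Power = Φ(z_β) = Φ(-0.024) ≈ 0.490

Effect size d = 0.48 is small by Cohen's convention (0.2/0.5/0.8).

Threshold: power ≥ 0.80 is conventionally adequate.
Power ≈ 0.49 → the study is underpowered (power < 0.80).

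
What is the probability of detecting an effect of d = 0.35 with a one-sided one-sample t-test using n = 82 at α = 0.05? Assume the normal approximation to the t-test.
Power ≈ 0.94

Power calculation (one-sample t-test, normal approximation):
z_β = d · √n - z_α
z_β = 0.35 · √82 - 1.645
z_β = 0.35 · 9.055 - 1.645
z_β = 1.525

Power = Φ(z_β) = Φ(1.525) ≈ 0.936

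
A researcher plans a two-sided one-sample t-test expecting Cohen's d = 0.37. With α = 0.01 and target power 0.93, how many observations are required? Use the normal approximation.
n = 120

Sample size formula (one-sample t-test, normal approximation):
n = ((z_{α/2} + z_β) / d)²

z_{α/2} = 2.576 (for α = 0.01, two-sided)
z_β = 1.476 (for power = 0.93)
d = 0.37

n = ((2.576 + 1.476) / 0.37)²
n = (10.951)²
n ≈ 119.92
Round up to the next whole number: n = 120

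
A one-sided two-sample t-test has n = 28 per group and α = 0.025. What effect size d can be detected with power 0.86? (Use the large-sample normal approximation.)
d ≈ 0.81

Minimum detectable effect (two-sample t-test, normal approximation):
d = (z_α + z_β) / √(n/2)
d = (1.960 + 1.080) / √(28/2)
d = 3.040 / 3.742
d ≈ 0.81

By Cohen's convention (0.2 small / 0.5 medium / 0.8 large): large effect.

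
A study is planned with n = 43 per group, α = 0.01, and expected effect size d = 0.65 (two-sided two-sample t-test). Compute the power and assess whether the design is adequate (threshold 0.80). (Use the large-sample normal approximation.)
Power ≈ 0.67; the study is underpowered (power < 0.80)

Power calculation (two-sample t-test, normal approximation):
z_β = d · √(n/2) - z_{α/2}
z_β = 0.65 · √(43/2) - 2.576
z_β = 0.65 · 4.637 - 2.576
z_β = 0.438

Power = Φ(z_β) = Φ(0.438) ≈ 0.669

Effect size d = 0.65 is medium by Cohen's convention (0.2/0.5/0.8).

Threshold: power ≥ 0.80 is conventionally adequate.
Power ≈ 0.67 → the study is underpowered (power < 0.80).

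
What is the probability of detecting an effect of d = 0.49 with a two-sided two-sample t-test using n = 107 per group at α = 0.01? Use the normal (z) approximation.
Power ≈ 0.84

Power calculation (two-sample t-test, normal approximation):
z_β = d · √(n/2) - z_{α/2}
z_β = 0.49 · √(107/2) - 2.576
z_β = 0.49 · 7.314 - 2.576
z_β = 1.008

Power = Φ(z_β) = Φ(1.008) ≈ 0.843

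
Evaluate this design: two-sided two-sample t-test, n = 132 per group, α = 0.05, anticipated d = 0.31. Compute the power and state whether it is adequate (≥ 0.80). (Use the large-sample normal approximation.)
Power ≈ 0.71; the study is underpowered (power < 0.80)

Power calculation (two-sample t-test, normal approximation):
z_β = d · √(n/2) - z_{α/2}
z_β = 0.31 · √(132/2) - 1.960
z_β = 0.31 · 8.124 - 1.960
z_β = 0.558

Power = Φ(z_β) = Φ(0.558) ≈ 0.712

Effect size d = 0.31 is small by Cohen's convention (0.2/0.5/0.8).

Threshold: power ≥ 0.80 is conventionally adequate.
Power ≈ 0.71 → the study is underpowered (power < 0.80).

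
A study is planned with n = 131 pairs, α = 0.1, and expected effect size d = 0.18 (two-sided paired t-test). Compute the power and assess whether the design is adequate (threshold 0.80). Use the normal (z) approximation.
Power ≈ 0.66; the study is underpowered (power < 0.80)

Power calculation (paired t-test, normal approximation):
z_β = d · √n - z_{α/2}
z_β = 0.18 · √131 - 1.645
z_β = 0.18 · 11.446 - 1.645
z_β = 0.415

Power = Φ(z_β) = Φ(0.415) ≈ 0.661

Effect size d = 0.18 is very small by Cohen's convention (0.2/0.5/0.8).

Threshold: power ≥ 0.80 is conventionally adequate.
Power ≈ 0.66 → the study is underpowered (power < 0.80).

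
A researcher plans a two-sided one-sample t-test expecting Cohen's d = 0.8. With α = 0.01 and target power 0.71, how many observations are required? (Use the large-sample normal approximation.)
n = 16

Sample size formula (one-sample t-test, normal approximation):
n = ((z_{α/2} + z_β) / d)²

z_{α/2} = 2.576 (for α = 0.01, two-sided)
z_β = 0.553 (for power = 0.71)
d = 0.8

n = ((2.576 + 0.553) / 0.8)²
n = (3.911)²
n ≈ 15.30
Round up to the next whole number: n = 16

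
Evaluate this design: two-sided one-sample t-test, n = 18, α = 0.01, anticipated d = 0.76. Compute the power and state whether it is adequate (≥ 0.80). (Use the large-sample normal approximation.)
Power ≈ 0.74; the study is underpowered (power < 0.80)

Power calculation (one-sample t-test, normal approximation):
z_β = d · √n - z_{α/2}
z_β = 0.76 · √18 - 2.576
z_β = 0.76 · 4.243 - 2.576
z_β = 0.649

Power = Φ(z_β) = Φ(0.649) ≈ 0.742

Effect size d = 0.76 is medium by Cohen's convention (0.2/0.5/0.8).

Threshold: power ≥ 0.80 is conventionally adequate.
Power ≈ 0.74 → the study is underpowered (power < 0.80).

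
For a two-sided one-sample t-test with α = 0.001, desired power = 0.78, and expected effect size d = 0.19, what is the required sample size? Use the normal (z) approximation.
n = 458

Sample size formula (one-sample t-test, normal approximation):
n = ((z_{α/2} + z_β) / d)²

z_{α/2} = 3.291 (for α = 0.001, two-sided)
z_β = 0.772 (for power = 0.78)
d = 0.19

n = ((3.291 + 0.772) / 0.19)²
n = (21.384)²
n ≈ 457.28
Round up to the next whole number: n = 458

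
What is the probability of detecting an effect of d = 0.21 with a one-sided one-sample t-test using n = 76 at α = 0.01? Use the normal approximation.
Power ≈ 0.31

Power calculation (one-sample t-test, normal approximation):
z_β = d · √n - z_α
z_β = 0.21 · √76 - 2.326
z_β = 0.21 · 8.718 - 2.326
z_β = -0.496

Power = Φ(z_β) = Φ(-0.496) ≈ 0.310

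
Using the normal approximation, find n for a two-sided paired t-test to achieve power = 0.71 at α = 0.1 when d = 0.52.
n = 18 pairs

Sample size formula (paired t-test, normal approximation):
n = ((z_{α/2} + z_β) / d)²

z_{α/2} = 1.645 (for α = 0.1, two-sided)
z_β = 0.553 (for power = 0.71)
d = 0.52

n = ((1.645 + 0.553) / 0.52)²
n = (4.227)²
n ≈ 17.87
Round up to the next whole number: n = 18 pairs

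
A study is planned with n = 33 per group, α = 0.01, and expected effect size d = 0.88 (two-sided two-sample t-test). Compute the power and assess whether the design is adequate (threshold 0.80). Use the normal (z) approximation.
Power ≈ 0.84; the study is adequately powered (power ≥ 0.80)

Power calculation (two-sample t-test, normal approximation):
z_β = d · √(n/2) - z_{α/2}
z_β = 0.88 · √(33/2) - 2.576
z_β = 0.88 · 4.062 - 2.576
z_β = 0.999

Power = Φ(z_β) = Φ(0.999) ≈ 0.841

Effect size d = 0.88 is large by Cohen's convention (0.2/0.5/0.8).

Threshold: power ≥ 0.80 is conventionally adequate.
Power ≈ 0.84 → the study is adequately powered (power ≥ 0.80).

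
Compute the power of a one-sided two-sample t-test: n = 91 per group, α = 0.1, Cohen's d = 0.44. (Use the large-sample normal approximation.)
Power ≈ 0.95

Power calculation (two-sample t-test, normal approximation):
z_β = d · √(n/2) - z_α
z_β = 0.44 · √(91/2) - 1.282
z_β = 0.44 · 6.745 - 1.282
z_β = 1.686

Power = Φ(z_β) = Φ(1.686) ≈ 0.954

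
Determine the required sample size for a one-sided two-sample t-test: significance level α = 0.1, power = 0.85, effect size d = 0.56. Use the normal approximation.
n = 35 per group

Sample size formula (two-sample t-test, normal approximation):
n = 2 · ((z_α + z_β) / d)²

z_α = 1.282 (for α = 0.1, one-sided)
z_β = 1.036 (for power = 0.85)
d = 0.56

n = 2 · ((1.282 + 1.036) / 0.56)²
n = 2 · (4.139)²
n ≈ 34.26
Round up to the next whole number: n = 35 per group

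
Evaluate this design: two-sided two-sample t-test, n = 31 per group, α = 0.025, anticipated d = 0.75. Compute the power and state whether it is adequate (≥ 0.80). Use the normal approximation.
Power ≈ 0.76; the study is underpowered (power < 0.80)

Power calculation (two-sample t-test, normal approximation):
z_β = d · √(n/2) - z_{α/2}
z_β = 0.75 · √(31/2) - 2.241
z_β = 0.75 · 3.937 - 2.241
z_β = 0.711

Power = Φ(z_β) = Φ(0.711) ≈ 0.762

Effect size d = 0.75 is medium by Cohen's convention (0.2/0.5/0.8).

Threshold: power ≥ 0.80 is conventionally adequate.
Power ≈ 0.76 → the study is underpowered (power < 0.80).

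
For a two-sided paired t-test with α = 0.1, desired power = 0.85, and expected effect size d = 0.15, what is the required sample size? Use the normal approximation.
n = 320 pairs

Sample size formula (paired t-test, normal approximation):
n = ((z_{α/2} + z_β) / d)²

z_{α/2} = 1.645 (for α = 0.1, two-sided)
z_β = 1.036 (for power = 0.85)
d = 0.15

n = ((1.645 + 1.036) / 0.15)²
n = (17.873)²
n ≈ 319.44
Round up to the next whole number: n = 320 pairs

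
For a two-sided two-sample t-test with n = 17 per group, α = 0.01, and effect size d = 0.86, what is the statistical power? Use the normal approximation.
Power ≈ 0.47

Power calculation (two-sample t-test, normal approximation):
z_β = d · √(n/2) - z_{α/2}
z_β = 0.86 · √(17/2) - 2.576
z_β = 0.86 · 2.915 - 2.576
z_β = -0.069

Power = Φ(z_β) = Φ(-0.069) ≈ 0.473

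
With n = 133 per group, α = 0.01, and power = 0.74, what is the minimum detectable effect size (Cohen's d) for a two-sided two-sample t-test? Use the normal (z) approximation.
d ≈ 0.39

Minimum detectable effect (two-sample t-test, normal approximation):
d = (z_{α/2} + z_β) / √(n/2)
d = (2.576 + 0.643) / √(133/2)
d = 3.219 / 8.155
d ≈ 0.39

By Cohen's convention (0.2 small / 0.5 medium / 0.8 large): small effect.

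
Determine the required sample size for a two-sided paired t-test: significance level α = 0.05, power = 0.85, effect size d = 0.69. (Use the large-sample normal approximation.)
n = 19 pairs

Sample size formula (paired t-test, normal approximation):
n = ((z_{α/2} + z_β) / d)²

z_{α/2} = 1.960 (for α = 0.05, two-sided)
z_β = 1.036 (for power = 0.85)
d = 0.69

n = ((1.960 + 1.036) / 0.69)²
n = (4.342)²
n ≈ 18.85
Round up to the next whole number: n = 19 pairs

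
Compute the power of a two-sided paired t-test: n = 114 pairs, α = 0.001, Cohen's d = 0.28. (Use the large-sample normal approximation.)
Power ≈ 0.38

Power calculation (paired t-test, normal approximation):
z_β = d · √n - z_{α/2}
z_β = 0.28 · √114 - 3.291
z_β = 0.28 · 10.677 - 3.291
z_β = -0.301

Power = Φ(z_β) = Φ(-0.301) ≈ 0.382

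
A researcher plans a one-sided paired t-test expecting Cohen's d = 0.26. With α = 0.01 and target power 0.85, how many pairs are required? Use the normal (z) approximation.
n = 168 pairs

Sample size formula (paired t-test, normal approximation):
n = ((z_α + z_β) / d)²

z_α = 2.326 (for α = 0.01, one-sided)
z_β = 1.036 (for power = 0.85)
d = 0.26

n = ((2.326 + 1.036) / 0.26)²
n = (12.931)²
n ≈ 167.21
Round up to the next whole number: n = 168 pairs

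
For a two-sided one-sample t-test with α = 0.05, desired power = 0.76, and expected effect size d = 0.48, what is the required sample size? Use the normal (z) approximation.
n = 31

Sample size formula (one-sample t-test, normal approximation):
n = ((z_{α/2} + z_β) / d)²

z_{α/2} = 1.960 (for α = 0.05, two-sided)
z_β = 0.706 (for power = 0.76)
d = 0.48

n = ((1.960 + 0.706) / 0.48)²
n = (5.554)²
n ≈ 30.85
Round up to the next whole number: n = 31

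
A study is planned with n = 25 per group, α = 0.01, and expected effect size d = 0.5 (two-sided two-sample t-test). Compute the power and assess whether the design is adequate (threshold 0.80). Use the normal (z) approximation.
Power ≈ 0.21; the study is underpowered (power < 0.80)

Power calculation (two-sample t-test, normal approximation):
z_β = d · √(n/2) - z_{α/2}
z_β = 0.5 · √(25/2) - 2.576
z_β = 0.5 · 3.536 - 2.576
z_β = -0.808

Power = Φ(z_β) = Φ(-0.808) ≈ 0.210

Effect size d = 0.5 is medium by Cohen's convention (0.2/0.5/0.8).

Threshold: power ≥ 0.80 is conventionally adequate.
Power ≈ 0.21 → the study is underpowered (power < 0.80).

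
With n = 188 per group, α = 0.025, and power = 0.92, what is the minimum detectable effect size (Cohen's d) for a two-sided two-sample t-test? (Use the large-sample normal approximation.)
d ≈ 0.38

Minimum detectable effect (two-sample t-test, normal approximation):
d = (z_{α/2} + z_β) / √(n/2)
d = (2.241 + 1.405) / √(188/2)
d = 3.646 / 9.695
d ≈ 0.38

By Cohen's convention (0.2 small / 0.5 medium / 0.8 large): small effect.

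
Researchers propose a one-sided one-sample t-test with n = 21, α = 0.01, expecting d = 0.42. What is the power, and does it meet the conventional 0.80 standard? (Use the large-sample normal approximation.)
Power ≈ 0.34; the study is underpowered (power < 0.80)

Power calculation (one-sample t-test, normal approximation):
z_β = d · √n - z_α
z_β = 0.42 · √21 - 2.326
z_β = 0.42 · 4.583 - 2.326
z_β = -0.402

Power = Φ(z_β) = Φ(-0.402) ≈ 0.344

Effect size d = 0.42 is small by Cohen's convention (0.2/0.5/0.8).

Threshold: power ≥ 0.80 is conventionally adequate.
Power ≈ 0.34 → the study is underpowered (power < 0.80).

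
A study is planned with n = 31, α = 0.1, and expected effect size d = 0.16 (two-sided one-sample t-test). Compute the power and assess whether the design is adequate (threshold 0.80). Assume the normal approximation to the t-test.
Power ≈ 0.23; the study is underpowered (power < 0.80)

Power calculation (one-sample t-test, normal approximation):
z_β = d · √n - z_{α/2}
z_β = 0.16 · √31 - 1.645
z_β = 0.16 · 5.568 - 1.645
z_β = -0.754

Power = Φ(z_β) = Φ(-0.754) ≈ 0.225

Effect size d = 0.16 is very small by Cohen's convention (0.2/0.5/0.8).

Threshold: power ≥ 0.80 is conventionally adequate.
Power ≈ 0.23 → the study is underpowered (power < 0.80).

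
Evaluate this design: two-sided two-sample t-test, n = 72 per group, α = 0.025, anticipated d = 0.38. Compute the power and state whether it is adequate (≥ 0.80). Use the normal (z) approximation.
Power ≈ 0.52; the study is underpowered (power < 0.80)

Power calculation (two-sample t-test, normal approximation):
z_β = d · √(n/2) - z_{α/2}
z_β = 0.38 · √(72/2) - 2.241
z_β = 0.38 · 6.000 - 2.241
z_β = 0.039

Power = Φ(z_β) = Φ(0.039) ≈ 0.515

Effect size d = 0.38 is small by Cohen's convention (0.2/0.5/0.8).

Threshold: power ≥ 0.80 is conventionally adequate.
Power ≈ 0.52 → the study is underpowered (power < 0.80).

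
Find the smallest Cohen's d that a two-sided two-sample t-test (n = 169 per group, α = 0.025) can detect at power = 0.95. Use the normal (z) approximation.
d ≈ 0.42

Minimum detectable effect (two-sample t-test, normal approximation):
d = (z_{α/2} + z_β) / √(n/2)
d = (2.241 + 1.645) / √(169/2)
d = 3.886 / 9.192
d ≈ 0.42

By Cohen's convention (0.2 small / 0.5 medium / 0.8 large): small effect.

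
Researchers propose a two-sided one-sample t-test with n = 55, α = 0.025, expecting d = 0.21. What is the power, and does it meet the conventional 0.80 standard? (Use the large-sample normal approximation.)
Power ≈ 0.25; the study is underpowered (power < 0.80)

Power calculation (one-sample t-test, normal approximation):
z_β = d · √n - z_{α/2}
z_β = 0.21 · √55 - 2.241
z_β = 0.21 · 7.416 - 2.241
z_β = -0.684

Power = Φ(z_β) = Φ(-0.684) ≈ 0.247

Effect size d = 0.21 is small by Cohen's convention (0.2/0.5/0.8).

Threshold: power ≥ 0.80 is conventionally adequate.
Power ≈ 0.25 → the study is underpowered (power < 0.80).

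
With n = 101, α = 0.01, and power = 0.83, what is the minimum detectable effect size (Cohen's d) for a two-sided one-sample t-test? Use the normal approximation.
d ≈ 0.35

Minimum detectable effect (one-sample t-test, normal approximation):
d = (z_{α/2} + z_β) / √n
d = (2.576 + 0.954) / √101
d = 3.530 / 10.050
d ≈ 0.35

By Cohen's convention (0.2 small / 0.5 medium / 0.8 large): small effect.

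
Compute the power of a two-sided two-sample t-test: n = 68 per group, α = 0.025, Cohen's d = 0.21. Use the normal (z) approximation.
Power ≈ 0.15

Power calculation (two-sample t-test, normal approximation):
z_β = d · √(n/2) - z_{α/2}
z_β = 0.21 · √(68/2) - 2.241
z_β = 0.21 · 5.831 - 2.241
z_β = -1.017

Power = Φ(z_β) = Φ(-1.017) ≈ 0.155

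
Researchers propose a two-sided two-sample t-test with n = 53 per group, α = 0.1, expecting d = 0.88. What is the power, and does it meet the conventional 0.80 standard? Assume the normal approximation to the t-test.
Power ≈ 1.00; the study is adequately powered (power ≥ 0.80)

Power calculation (two-sample t-test, normal approximation):
z_β = d · √(n/2) - z_{α/2}
z_β = 0.88 · √(53/2) - 1.645
z_β = 0.88 · 5.148 - 1.645
z_β = 2.885

Power = Φ(z_β) = Φ(2.885) ≈ 0.998

Effect size d = 0.88 is large by Cohen's convention (0.2/0.5/0.8).

Threshold: power ≥ 0.80 is conventionally adequate.
Power ≈ 1.00 → the study is adequately powered (power ≥ 0.80).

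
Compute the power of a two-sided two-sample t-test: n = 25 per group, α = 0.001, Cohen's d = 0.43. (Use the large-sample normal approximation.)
Power ≈ 0.04

Power calculation (two-sample t-test, normal approximation):
z_β = d · √(n/2) - z_{α/2}
z_β = 0.43 · √(25/2) - 3.291
z_β = 0.43 · 3.536 - 3.291
z_β = -1.770

Power = Φ(z_β) = Φ(-1.770) ≈ 0.038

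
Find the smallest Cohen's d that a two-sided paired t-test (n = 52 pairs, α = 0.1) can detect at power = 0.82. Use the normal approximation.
d ≈ 0.36

Minimum detectable effect (paired t-test, normal approximation):
d = (z_{α/2} + z_β) / √n
d = (1.645 + 0.915) / √52
d = 2.560 / 7.211
d ≈ 0.36

By Cohen's convention (0.2 small / 0.5 medium / 0.8 large): small effect.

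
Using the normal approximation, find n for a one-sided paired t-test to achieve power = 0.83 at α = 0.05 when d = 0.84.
n = 10 pairs

Sample size formula (paired t-test, normal approximation):
n = ((z_α + z_β) / d)²

z_α = 1.645 (for α = 0.05, one-sided)
z_β = 0.954 (for power = 0.83)
d = 0.84

n = ((1.645 + 0.954) / 0.84)²
n = (3.094)²
n ≈ 9.57
Round up to the next whole number: n = 10 pairs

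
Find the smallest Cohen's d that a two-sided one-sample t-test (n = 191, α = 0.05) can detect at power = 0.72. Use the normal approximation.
d ≈ 0.18

Minimum detectable effect (one-sample t-test, normal approximation):
d = (z_{α/2} + z_β) / √n
d = (1.960 + 0.583) / √191
d = 2.543 / 13.820
d ≈ 0.18

By Cohen's convention (0.2 small / 0.5 medium / 0.8 large): very small effect.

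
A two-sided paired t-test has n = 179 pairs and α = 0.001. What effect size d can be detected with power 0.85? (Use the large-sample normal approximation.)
d ≈ 0.32

Minimum detectable effect (paired t-test, normal approximation):
d = (z_{α/2} + z_β) / √n
d = (3.291 + 1.036) / √179
d = 4.327 / 13.379
d ≈ 0.32

By Cohen's convention (0.2 small / 0.5 medium / 0.8 large): small effect.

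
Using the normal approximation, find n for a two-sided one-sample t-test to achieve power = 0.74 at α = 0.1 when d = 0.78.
n = 9

Sample size formula (one-sample t-test, normal approximation):
n = ((z_{α/2} + z_β) / d)²

z_{α/2} = 1.645 (for α = 0.1, two-sided)
z_β = 0.643 (for power = 0.74)
d = 0.78

n = ((1.645 + 0.643) / 0.78)²
n = (2.933)²
n ≈ 8.60
Round up to the next whole number: n = 9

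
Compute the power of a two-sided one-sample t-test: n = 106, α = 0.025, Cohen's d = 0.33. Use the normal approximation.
Power ≈ 0.88

Power calculation (one-sample t-test, normal approximation):
z_β = d · √n - z_{α/2}
z_β = 0.33 · √106 - 2.241
z_β = 0.33 · 10.296 - 2.241
z_β = 1.156

Power = Φ(z_β) = Φ(1.156) ≈ 0.876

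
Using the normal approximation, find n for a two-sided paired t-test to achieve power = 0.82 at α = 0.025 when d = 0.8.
n = 16 pairs

Sample size formula (paired t-test, normal approximation):
n = ((z_{α/2} + z_β) / d)²

z_{α/2} = 2.241 (for α = 0.025, two-sided)
z_β = 0.915 (for power = 0.82)
d = 0.8

n = ((2.241 + 0.915) / 0.8)²
n = (3.945)²
n ≈ 15.56
Round up to the next whole number: n = 16 pairs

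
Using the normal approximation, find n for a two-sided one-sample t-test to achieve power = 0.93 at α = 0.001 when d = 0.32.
n = 222

Sample size formula (one-sample t-test, normal approximation):
n = ((z_{α/2} + z_β) / d)²

z_{α/2} = 3.291 (for α = 0.001, two-sided)
z_β = 1.476 (for power = 0.93)
d = 0.32

n = ((3.291 + 1.476) / 0.32)²
n = (14.897)²
n ≈ 221.92
Round up to the next whole number: n = 222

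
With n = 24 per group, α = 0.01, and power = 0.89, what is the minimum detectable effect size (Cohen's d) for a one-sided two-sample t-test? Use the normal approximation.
d ≈ 1.03

Minimum detectable effect (two-sample t-test, normal approximation):
d = (z_α + z_β) / √(n/2)
d = (2.326 + 1.227) / √(24/2)
d = 3.553 / 3.464
d ≈ 1.03

By Cohen's convention (0.2 small / 0.5 medium / 0.8 large): large effect.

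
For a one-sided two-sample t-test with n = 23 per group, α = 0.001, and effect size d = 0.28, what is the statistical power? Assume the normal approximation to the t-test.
Power ≈ 0.02

Power calculation (two-sample t-test, normal approximation):
z_β = d · √(n/2) - z_α
z_β = 0.28 · √(23/2) - 3.090
z_β = 0.28 · 3.391 - 3.090
z_β = -2.141

Power = Φ(z_β) = Φ(-2.141) ≈ 0.016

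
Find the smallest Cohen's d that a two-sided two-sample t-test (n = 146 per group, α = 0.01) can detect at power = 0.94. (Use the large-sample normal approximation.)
d ≈ 0.48

Minimum detectable effect (two-sample t-test, normal approximation):
d = (z_{α/2} + z_β) / √(n/2)
d = (2.576 + 1.555) / √(146/2)
d = 4.131 / 8.544
d ≈ 0.48

By Cohen's convention (0.2 small / 0.5 medium / 0.8 large): small effect.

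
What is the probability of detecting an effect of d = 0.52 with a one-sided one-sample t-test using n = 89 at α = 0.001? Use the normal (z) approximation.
Power ≈ 0.97

Power calculation (one-sample t-test, normal approximation):
z_β = d · √n - z_α
z_β = 0.52 · √89 - 3.090
z_β = 0.52 · 9.434 - 3.090
z_β = 1.815

Power = Φ(z_β) = Φ(1.815) ≈ 0.965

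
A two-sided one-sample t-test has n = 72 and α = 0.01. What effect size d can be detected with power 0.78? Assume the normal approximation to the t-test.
d ≈ 0.39

Minimum detectable effect (one-sample t-test, normal approximation):
d = (z_{α/2} + z_β) / √n
d = (2.576 + 0.772) / √72
d = 3.348 / 8.485
d ≈ 0.39

By Cohen's convention (0.2 small / 0.5 medium / 0.8 large): small effect.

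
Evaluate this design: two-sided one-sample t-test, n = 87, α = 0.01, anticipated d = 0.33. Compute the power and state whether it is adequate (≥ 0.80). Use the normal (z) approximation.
Power ≈ 0.69; the study is underpowered (power < 0.80)

Power calculation (one-sample t-test, normal approximation):
z_β = d · √n - z_{α/2}
z_β = 0.33 · √87 - 2.576
z_β = 0.33 · 9.327 - 2.576
z_β = 0.502

Power = Φ(z_β) = Φ(0.502) ≈ 0.692

Effect size d = 0.33 is small by Cohen's convention (0.2/0.5/0.8).

Threshold: power ≥ 0.80 is conventionally adequate.
Power ≈ 0.69 → the study is underpowered (power < 0.80).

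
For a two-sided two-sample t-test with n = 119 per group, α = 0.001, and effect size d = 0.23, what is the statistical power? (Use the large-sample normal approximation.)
Power ≈ 0.06

Power calculation (two-sample t-test, normal approximation):
z_β = d · √(n/2) - z_{α/2}
z_β = 0.23 · √(119/2) - 3.291
z_β = 0.23 · 7.714 - 3.291
z_β = -1.516

Power = Φ(z_β) = Φ(-1.516) ≈ 0.065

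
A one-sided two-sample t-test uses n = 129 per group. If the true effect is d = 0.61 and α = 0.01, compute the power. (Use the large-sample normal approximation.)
Power ≈ 0.99

Power calculation (two-sample t-test, normal approximation):
z_β = d · √(n/2) - z_α
z_β = 0.61 · √(129/2) - 2.326
z_β = 0.61 · 8.031 - 2.326
z_β = 2.573

Power = Φ(z_β) = Φ(2.573) ≈ 0.995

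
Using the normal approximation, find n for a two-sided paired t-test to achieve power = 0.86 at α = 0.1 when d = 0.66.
n = 18 pairs

Sample size formula (paired t-test, normal approximation):
n = ((z_{α/2} + z_β) / d)²

z_{α/2} = 1.645 (for α = 0.1, two-sided)
z_β = 1.080 (for power = 0.86)
d = 0.66

n = ((1.645 + 1.080) / 0.66)²
n = (4.129)²
n ≈ 17.05
Round up to the next whole number: n = 18 pairs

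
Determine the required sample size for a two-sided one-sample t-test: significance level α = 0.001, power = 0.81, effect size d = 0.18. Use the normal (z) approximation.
n = 537

Sample size formula (one-sample t-test, normal approximation):
n = ((z_{α/2} + z_β) / d)²

z_{α/2} = 3.291 (for α = 0.001, two-sided)
z_β = 0.878 (for power = 0.81)
d = 0.18

n = ((3.291 + 0.878) / 0.18)²
n = (23.161)²
n ≈ 536.43
Round up to the next whole number: n = 537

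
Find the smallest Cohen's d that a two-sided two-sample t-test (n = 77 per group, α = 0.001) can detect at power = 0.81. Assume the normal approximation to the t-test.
d ≈ 0.67

Minimum detectable effect (two-sample t-test, normal approximation):
d = (z_{α/2} + z_β) / √(n/2)
d = (3.291 + 0.878) / √(77/2)
d = 4.168 / 6.205
d ≈ 0.67

By Cohen's convention (0.2 small / 0.5 medium / 0.8 large): medium effect.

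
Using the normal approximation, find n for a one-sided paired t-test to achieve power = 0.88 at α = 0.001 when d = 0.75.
n = 33 pairs

Sample size formula (paired t-test, normal approximation):
n = ((z_α + z_β) / d)²

z_α = 3.090 (for α = 0.001, one-sided)
z_β = 1.175 (for power = 0.88)
d = 0.75

n = ((3.090 + 1.175) / 0.75)²
n = (5.687)²
n ≈ 32.34
Round up to the next whole number: n = 33 pairs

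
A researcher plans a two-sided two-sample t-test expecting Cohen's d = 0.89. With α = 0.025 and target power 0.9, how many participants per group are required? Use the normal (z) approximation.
n = 32 per group

Sample size formula (two-sample t-test, normal approximation):
n = 2 · ((z_{α/2} + z_β) / d)²

z_{α/2} = 2.241 (for α = 0.025, two-sided)
z_β = 1.282 (for power = 0.9)
d = 0.89

n = 2 · ((2.241 + 1.282) / 0.89)²
n = 2 · (3.958)²
n ≈ 31.33
Round up to the next whole number: n = 32 per group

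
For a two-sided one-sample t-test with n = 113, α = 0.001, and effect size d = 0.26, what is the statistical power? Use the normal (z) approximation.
Power ≈ 0.30

Power calculation (one-sample t-test, normal approximation):
z_β = d · √n - z_{α/2}
z_β = 0.26 · √113 - 3.291
z_β = 0.26 · 10.630 - 3.291
z_β = -0.527

Power = Φ(z_β) = Φ(-0.527) ≈ 0.299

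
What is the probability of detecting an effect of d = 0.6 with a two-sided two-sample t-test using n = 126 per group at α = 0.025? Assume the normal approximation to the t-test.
Power ≈ 0.99

Power calculation (two-sample t-test, normal approximation):
z_β = d · √(n/2) - z_{α/2}
z_β = 0.6 · √(126/2) - 2.241
z_β = 0.6 · 7.937 - 2.241
z_β = 2.521

Power = Φ(z_β) = Φ(2.521) ≈ 0.994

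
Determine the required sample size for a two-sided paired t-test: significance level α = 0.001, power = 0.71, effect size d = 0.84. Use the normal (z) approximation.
n = 21 pairs

Sample size formula (paired t-test, normal approximation):
n = ((z_{α/2} + z_β) / d)²

z_{α/2} = 3.291 (for α = 0.001, two-sided)
z_β = 0.553 (for power = 0.71)
d = 0.84

n = ((3.291 + 0.553) / 0.84)²
n = (4.576)²
n ≈ 20.94
Round up to the next whole number: n = 21 pairs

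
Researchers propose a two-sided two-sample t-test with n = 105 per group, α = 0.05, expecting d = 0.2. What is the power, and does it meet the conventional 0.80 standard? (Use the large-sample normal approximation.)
Power ≈ 0.30; the study is underpowered (power < 0.80)

Power calculation (two-sample t-test, normal approximation):
z_β = d · √(n/2) - z_{α/2}
z_β = 0.2 · √(105/2) - 1.960
z_β = 0.2 · 7.246 - 1.960
z_β = -0.511

Power = Φ(z_β) = Φ(-0.511) ≈ 0.305

Effect size d = 0.2 is small by Cohen's convention (0.2/0.5/0.8).

Threshold: power ≥ 0.80 is conventionally adequate.
Power ≈ 0.30 → the study is underpowered (power < 0.80).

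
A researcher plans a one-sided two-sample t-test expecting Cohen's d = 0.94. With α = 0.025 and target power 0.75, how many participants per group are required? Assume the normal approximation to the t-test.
n = 16 per group

Sample size formula (two-sample t-test, normal approximation):
n = 2 · ((z_α + z_β) / d)²

z_α = 1.960 (for α = 0.025, one-sided)
z_β = 0.674 (for power = 0.75)
d = 0.94

n = 2 · ((1.960 + 0.674) / 0.94)²
n = 2 · (2.802)²
n ≈ 15.70
Round up to the next whole number: n = 16 per group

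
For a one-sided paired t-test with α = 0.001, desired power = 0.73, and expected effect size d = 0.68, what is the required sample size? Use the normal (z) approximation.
n = 30 pairs

Sample size formula (paired t-test, normal approximation):
n = ((z_α + z_β) / d)²

z_α = 3.090 (for α = 0.001, one-sided)
z_β = 0.613 (for power = 0.73)
d = 0.68

n = ((3.090 + 0.613) / 0.68)²
n = (5.446)²
n ≈ 29.66
Round up to the next whole number: n = 30 pairs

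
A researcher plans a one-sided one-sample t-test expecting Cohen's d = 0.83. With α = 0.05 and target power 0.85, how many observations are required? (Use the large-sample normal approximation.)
n = 11

Sample size formula (one-sample t-test, normal approximation):
n = ((z_α + z_β) / d)²

z_α = 1.645 (for α = 0.05, one-sided)
z_β = 1.036 (for power = 0.85)
d = 0.83

n = ((1.645 + 1.036) / 0.83)²
n = (3.230)²
n ≈ 10.43
Round up to the next whole number: n = 11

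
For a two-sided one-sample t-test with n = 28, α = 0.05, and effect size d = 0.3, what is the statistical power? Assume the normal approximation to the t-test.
Power ≈ 0.35

Power calculation (one-sample t-test, normal approximation):
z_β = d · √n - z_{α/2}
z_β = 0.3 · √28 - 1.960
z_β = 0.3 · 5.292 - 1.960
z_β = -0.373

Power = Φ(z_β) = Φ(-0.373) ≈ 0.355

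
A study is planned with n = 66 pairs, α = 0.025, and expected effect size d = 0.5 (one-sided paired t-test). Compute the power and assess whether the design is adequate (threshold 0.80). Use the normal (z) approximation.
Power ≈ 0.98; the study is adequately powered (power ≥ 0.80)

Power calculation (paired t-test, normal approximation):
z_β = d · √n - z_α
z_β = 0.5 · √66 - 1.960
z_β = 0.5 · 8.124 - 1.960
z_β = 2.102

Power = Φ(z_β) = Φ(2.102) ≈ 0.982

Effect size d = 0.5 is medium by Cohen's convention (0.2/0.5/0.8).

Threshold: power ≥ 0.80 is conventionally adequate.
Power ≈ 0.98 → the study is adequately powered (power ≥ 0.80).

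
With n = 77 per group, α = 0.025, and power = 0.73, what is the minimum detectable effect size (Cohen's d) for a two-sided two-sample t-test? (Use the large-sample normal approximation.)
d ≈ 0.46

Minimum detectable effect (two-sample t-test, normal approximation):
d = (z_{α/2} + z_β) / √(n/2)
d = (2.241 + 0.613) / √(77/2)
d = 2.854 / 6.205
d ≈ 0.46

By Cohen's convention (0.2 small / 0.5 medium / 0.8 large): small effect.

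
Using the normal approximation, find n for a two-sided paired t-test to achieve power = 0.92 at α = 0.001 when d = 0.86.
n = 30 pairs

Sample size formula (paired t-test, normal approximation):
n = ((z_{α/2} + z_β) / d)²

z_{α/2} = 3.291 (for α = 0.001, two-sided)
z_β = 1.405 (for power = 0.92)
d = 0.86

n = ((3.291 + 1.405) / 0.86)²
n = (5.460)²
n ≈ 29.81
Round up to the next whole number: n = 30 pairs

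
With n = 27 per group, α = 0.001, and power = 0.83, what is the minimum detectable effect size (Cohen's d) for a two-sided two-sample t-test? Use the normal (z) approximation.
d ≈ 1.16

Minimum detectable effect (two-sample t-test, normal approximation):
d = (z_{α/2} + z_β) / √(n/2)
d = (3.291 + 0.954) / √(27/2)
d = 4.245 / 3.674
d ≈ 1.16

By Cohen's convention (0.2 small / 0.5 medium / 0.8 large): large effect.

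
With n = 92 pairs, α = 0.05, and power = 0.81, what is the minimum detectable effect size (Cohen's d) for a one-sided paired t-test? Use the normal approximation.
d ≈ 0.26

Minimum detectable effect (paired t-test, normal approximation):
d = (z_α + z_β) / √n
d = (1.645 + 0.878) / √92
d = 2.523 / 9.592
d ≈ 0.26

By Cohen's convention (0.2 small / 0.5 medium / 0.8 large): small effect.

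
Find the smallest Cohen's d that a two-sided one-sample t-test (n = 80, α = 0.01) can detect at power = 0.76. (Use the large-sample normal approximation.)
d ≈ 0.37

Minimum detectable effect (one-sample t-test, normal approximation):
d = (z_{α/2} + z_β) / √n
d = (2.576 + 0.706) / √80
d = 3.282 / 8.944
d ≈ 0.37

By Cohen's convention (0.2 small / 0.5 medium / 0.8 large): small effect.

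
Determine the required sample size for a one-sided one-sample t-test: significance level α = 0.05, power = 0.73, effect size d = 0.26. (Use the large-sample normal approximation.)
n = 76

Sample size formula (one-sample t-test, normal approximation):
n = ((z_α + z_β) / d)²

z_α = 1.645 (for α = 0.05, one-sided)
z_β = 0.613 (for power = 0.73)
d = 0.26

n = ((1.645 + 0.613) / 0.26)²
n = (8.685)²
n ≈ 75.43
Round up to the next whole number: n = 76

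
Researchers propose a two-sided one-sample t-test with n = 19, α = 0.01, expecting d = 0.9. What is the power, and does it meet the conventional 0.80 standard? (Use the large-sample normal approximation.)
Power ≈ 0.91; the study is adequately powered (power ≥ 0.80)

Power calculation (one-sample t-test, normal approximation):
z_β = d · √n - z_{α/2}
z_β = 0.9 · √19 - 2.576
z_β = 0.9 · 4.359 - 2.576
z_β = 1.347

Power = Φ(z_β) = Φ(1.347) ≈ 0.911

Effect size d = 0.9 is large by Cohen's convention (0.2/0.5/0.8).

Threshold: power ≥ 0.80 is conventionally adequate.
Power ≈ 0.91 → the study is adequately powered (power ≥ 0.80).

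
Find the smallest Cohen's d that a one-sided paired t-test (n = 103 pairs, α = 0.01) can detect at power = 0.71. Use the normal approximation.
d ≈ 0.28

Minimum detectable effect (paired t-test, normal approximation):
d = (z_α + z_β) / √n
d = (2.326 + 0.553) / √103
d = 2.880 / 10.149
d ≈ 0.28

By Cohen's convention (0.2 small / 0.5 medium / 0.8 large): small effect.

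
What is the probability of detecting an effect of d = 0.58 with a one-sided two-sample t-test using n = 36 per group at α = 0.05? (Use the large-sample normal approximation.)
Power ≈ 0.79

Power calculation (two-sample t-test, normal approximation):
z_β = d · √(n/2) - z_α
z_β = 0.58 · √(36/2) - 1.645
z_β = 0.58 · 4.243 - 1.645
z_β = 0.816

Power = Φ(z_β) = Φ(0.816) ≈ 0.793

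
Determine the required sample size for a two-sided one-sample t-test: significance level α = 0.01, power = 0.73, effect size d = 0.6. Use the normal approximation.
n = 29

Sample size formula (one-sample t-test, normal approximation):
n = ((z_{α/2} + z_β) / d)²

z_{α/2} = 2.576 (for α = 0.01, two-sided)
z_β = 0.613 (for power = 0.73)
d = 0.6

n = ((2.576 + 0.613) / 0.6)²
n = (5.315)²
n ≈ 28.25
Round up to the next whole number: n = 29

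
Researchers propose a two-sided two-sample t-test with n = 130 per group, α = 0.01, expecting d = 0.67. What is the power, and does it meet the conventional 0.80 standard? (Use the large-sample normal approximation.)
Power ≈ 1.00; the study is adequately powered (power ≥ 0.80)

Power calculation (two-sample t-test, normal approximation):
z_β = d · √(n/2) - z_{α/2}
z_β = 0.67 · √(130/2) - 2.576
z_β = 0.67 · 8.062 - 2.576
z_β = 2.826

Power = Φ(z_β) = Φ(2.826) ≈ 0.998

Effect size d = 0.67 is medium by Cohen's convention (0.2/0.5/0.8).

Threshold: power ≥ 0.80 is conventionally adequate.
Power ≈ 1.00 → the study is adequately powered (power ≥ 0.80).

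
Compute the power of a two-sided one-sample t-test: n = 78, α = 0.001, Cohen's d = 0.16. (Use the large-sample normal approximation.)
Power ≈ 0.03

Power calculation (one-sample t-test, normal approximation):
z_β = d · √n - z_{α/2}
z_β = 0.16 · √78 - 3.291
z_β = 0.16 · 8.832 - 3.291
z_β = -1.877

Power = Φ(z_β) = Φ(-1.877) ≈ 0.030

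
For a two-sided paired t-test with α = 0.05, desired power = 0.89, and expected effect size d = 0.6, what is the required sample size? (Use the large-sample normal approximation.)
n = 29 pairs

Sample size formula (paired t-test, normal approximation):
n = ((z_{α/2} + z_β) / d)²

z_{α/2} = 1.960 (for α = 0.05, two-sided)
z_β = 1.227 (for power = 0.89)
d = 0.6

n = ((1.960 + 1.227) / 0.6)²
n = (5.312)²
n ≈ 28.22
Round up to the next whole number: n = 29 pairs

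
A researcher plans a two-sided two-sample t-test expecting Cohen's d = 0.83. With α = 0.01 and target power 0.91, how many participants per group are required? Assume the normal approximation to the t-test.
n = 45 per group

Sample size formula (two-sample t-test, normal approximation):
n = 2 · ((z_{α/2} + z_β) / d)²

z_{α/2} = 2.576 (for α = 0.01, two-sided)
z_β = 1.341 (for power = 0.91)
d = 0.83

n = 2 · ((2.576 + 1.341) / 0.83)²
n = 2 · (4.719)²
n ≈ 44.54
Round up to the next whole number: n = 45 per group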